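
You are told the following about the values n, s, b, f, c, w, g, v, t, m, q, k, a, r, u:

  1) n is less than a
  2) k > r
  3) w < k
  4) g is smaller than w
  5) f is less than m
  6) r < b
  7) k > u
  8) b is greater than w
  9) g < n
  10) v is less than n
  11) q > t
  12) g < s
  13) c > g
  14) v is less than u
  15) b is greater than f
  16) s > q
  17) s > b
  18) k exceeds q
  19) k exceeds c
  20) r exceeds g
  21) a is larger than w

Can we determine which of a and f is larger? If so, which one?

Following every chain through f: above f we get b, m, s.
a is not reached, and no chain runs the other way from a to f.
So the given relations leave the order of f and a undetermined.

undetermined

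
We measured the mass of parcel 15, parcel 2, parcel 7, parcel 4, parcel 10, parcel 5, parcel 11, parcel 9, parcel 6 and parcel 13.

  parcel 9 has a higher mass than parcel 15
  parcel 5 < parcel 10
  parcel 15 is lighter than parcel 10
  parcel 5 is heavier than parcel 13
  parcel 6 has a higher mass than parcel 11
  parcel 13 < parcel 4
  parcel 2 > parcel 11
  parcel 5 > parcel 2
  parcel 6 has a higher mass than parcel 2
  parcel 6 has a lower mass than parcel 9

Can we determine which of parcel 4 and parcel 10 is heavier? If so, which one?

undetermined

Following every chain through parcel 4: below parcel 4 we get parcel 13.
parcel 10 is not reached, and no chain runs the other way from parcel 10 to parcel 4.
So the given relations leave the order of parcel 4 and parcel 10 undetermined.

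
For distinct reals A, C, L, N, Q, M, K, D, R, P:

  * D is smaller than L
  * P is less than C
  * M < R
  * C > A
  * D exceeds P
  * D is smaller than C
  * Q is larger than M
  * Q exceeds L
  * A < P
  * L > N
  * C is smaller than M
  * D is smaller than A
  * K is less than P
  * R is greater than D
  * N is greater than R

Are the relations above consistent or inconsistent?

inconsistent

We have A < P stated directly, yet also P < D < A by chaining the others — so P < A. Contradiction.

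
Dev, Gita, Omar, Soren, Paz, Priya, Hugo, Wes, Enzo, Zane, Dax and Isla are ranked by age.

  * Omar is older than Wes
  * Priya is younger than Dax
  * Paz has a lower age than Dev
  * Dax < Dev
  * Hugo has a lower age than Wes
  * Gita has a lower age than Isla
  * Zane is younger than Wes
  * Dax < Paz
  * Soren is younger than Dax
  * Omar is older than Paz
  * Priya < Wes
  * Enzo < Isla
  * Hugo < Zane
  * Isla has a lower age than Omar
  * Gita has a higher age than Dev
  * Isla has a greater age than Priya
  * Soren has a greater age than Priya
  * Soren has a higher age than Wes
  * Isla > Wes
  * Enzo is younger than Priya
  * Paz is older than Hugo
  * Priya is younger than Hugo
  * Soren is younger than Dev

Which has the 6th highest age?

Dax

The consecutive relations fix a unique order: Enzo < Priya < Hugo < Zane < Wes < Soren < Dax < Paz < Dev < Gita < Isla < Omar.
Counting 6 from the largest end gives Dax.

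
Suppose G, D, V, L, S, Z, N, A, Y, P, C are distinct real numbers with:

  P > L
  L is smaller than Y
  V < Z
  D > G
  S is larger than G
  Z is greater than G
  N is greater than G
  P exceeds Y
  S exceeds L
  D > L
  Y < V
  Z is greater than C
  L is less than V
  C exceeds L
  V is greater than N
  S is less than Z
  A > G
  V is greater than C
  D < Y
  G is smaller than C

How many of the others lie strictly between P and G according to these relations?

Chaining upward from G reaches: N, D, Y, S, C, V, A, Z.
Chaining downward from P reaches: L, D, Y.
Strictly between G and P are those in both lists: D, Y — 2 elements.

2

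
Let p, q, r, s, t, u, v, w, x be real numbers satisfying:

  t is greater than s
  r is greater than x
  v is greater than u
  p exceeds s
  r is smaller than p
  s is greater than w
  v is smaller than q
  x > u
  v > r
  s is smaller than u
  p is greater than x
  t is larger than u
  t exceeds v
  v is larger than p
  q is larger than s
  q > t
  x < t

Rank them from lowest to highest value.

w < s < u < x < r < p < v < t < q

The consecutive links are each given: w < s; s < u; u < x; x < r; r < p; p < v; v < t; t < q.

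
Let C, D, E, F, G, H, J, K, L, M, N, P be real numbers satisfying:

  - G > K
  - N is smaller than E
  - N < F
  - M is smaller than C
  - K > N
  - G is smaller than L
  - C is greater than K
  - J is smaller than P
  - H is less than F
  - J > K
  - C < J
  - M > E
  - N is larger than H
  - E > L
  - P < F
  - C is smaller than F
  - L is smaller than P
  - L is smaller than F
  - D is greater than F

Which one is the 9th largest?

G

Chaining the given pairs: H < N < K < G < L < E < M < C < J < P < F < D.
Counting 9 from the largest end gives G.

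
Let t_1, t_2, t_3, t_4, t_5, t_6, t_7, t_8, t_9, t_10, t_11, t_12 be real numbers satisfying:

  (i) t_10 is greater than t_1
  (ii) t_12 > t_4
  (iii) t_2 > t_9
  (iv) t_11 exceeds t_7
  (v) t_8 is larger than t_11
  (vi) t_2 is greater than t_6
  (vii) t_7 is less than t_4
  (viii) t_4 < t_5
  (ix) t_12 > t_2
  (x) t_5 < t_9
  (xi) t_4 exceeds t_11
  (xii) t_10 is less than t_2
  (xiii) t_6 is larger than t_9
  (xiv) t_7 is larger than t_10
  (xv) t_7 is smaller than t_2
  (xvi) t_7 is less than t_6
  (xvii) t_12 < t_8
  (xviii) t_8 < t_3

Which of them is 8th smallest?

t_6

Piecing the relations together gives one ordering: t_1 < t_10 < t_7 < t_11 < t_4 < t_5 < t_9 < t_6 < t_2 < t_12 < t_8 < t_3.
The 8th smallest is t_6.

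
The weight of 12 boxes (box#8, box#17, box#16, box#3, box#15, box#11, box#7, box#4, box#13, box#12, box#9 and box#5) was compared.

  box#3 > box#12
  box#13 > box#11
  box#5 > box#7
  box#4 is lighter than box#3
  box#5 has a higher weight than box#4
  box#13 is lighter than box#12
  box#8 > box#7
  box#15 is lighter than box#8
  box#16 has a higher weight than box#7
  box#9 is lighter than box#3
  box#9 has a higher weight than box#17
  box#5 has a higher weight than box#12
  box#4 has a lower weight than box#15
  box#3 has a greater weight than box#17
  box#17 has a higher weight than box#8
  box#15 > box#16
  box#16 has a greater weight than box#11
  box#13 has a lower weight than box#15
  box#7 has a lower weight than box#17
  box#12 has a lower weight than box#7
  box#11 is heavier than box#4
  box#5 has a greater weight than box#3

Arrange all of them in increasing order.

Nothing is placed below box#4, so it is least; from there box#4 < box#11; box#11 < box#13; box#13 < box#12; box#12 < box#7; box#7 < box#16; box#16 < box#15; box#15 < box#8; box#8 < box#17; box#17 < box#9; box#9 < box#3; box#3 < box#5, each given directly.

box#4 < box#11 < box#13 < box#12 < box#7 < box#16 < box#15 < box#8 < box#17 < box#9 < box#3 < box#5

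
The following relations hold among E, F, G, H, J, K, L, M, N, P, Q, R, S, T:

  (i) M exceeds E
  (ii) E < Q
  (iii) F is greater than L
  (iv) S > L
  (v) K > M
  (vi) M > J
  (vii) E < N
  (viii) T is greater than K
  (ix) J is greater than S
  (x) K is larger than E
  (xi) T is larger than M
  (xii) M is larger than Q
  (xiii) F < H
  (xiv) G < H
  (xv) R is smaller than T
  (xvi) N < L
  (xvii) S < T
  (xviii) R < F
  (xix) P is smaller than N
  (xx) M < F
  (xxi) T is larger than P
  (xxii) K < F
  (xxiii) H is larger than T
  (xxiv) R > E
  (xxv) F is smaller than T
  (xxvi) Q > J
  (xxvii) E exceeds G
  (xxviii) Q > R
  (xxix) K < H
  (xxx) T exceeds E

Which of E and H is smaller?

Following the relations from E: E < N < L < S < J < Q < M < F < T < H.
So E < H; E is the smaller of the two.

E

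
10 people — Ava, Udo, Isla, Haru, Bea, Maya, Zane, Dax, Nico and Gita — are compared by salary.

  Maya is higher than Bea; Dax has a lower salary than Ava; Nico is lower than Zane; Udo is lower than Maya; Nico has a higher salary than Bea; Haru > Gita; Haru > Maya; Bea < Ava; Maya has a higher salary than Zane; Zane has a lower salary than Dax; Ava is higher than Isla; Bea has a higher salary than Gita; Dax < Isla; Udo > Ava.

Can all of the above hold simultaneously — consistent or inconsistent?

Every relation is compatible with Gita < Bea < Nico < Zane < Dax < Isla < Ava < Udo < Maya < Haru; the set is consistent.

consistent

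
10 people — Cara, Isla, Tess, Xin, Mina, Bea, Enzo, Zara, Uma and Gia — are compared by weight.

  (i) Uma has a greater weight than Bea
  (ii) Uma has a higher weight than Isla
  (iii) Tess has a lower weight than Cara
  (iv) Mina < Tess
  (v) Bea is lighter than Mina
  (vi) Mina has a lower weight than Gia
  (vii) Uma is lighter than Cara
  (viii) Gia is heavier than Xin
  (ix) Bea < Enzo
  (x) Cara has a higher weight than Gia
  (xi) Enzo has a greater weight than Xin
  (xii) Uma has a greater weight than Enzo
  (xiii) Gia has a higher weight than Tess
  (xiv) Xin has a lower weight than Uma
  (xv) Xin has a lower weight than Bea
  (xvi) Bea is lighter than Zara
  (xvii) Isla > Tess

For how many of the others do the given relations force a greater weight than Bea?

From Bea the given relations immediately reach Mina, Zara, Enzo, Uma.
From those, Tess, Gia, Cara — 7 in total.
From those, Isla — 8 in total.
Nothing else is reachable above Bea; 8 in all.

8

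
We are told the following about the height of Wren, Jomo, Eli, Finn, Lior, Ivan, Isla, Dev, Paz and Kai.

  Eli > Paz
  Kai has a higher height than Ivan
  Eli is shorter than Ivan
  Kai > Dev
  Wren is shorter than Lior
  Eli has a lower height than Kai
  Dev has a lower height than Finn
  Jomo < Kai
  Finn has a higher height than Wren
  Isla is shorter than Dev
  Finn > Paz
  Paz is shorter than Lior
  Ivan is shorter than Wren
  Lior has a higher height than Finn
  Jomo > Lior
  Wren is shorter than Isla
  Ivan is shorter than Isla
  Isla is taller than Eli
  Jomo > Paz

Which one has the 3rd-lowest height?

Ivan

Chaining the given pairs: Paz < Eli < Ivan < Wren < Isla < Dev < Finn < Lior < Jomo < Kai.
The 3rd smallest is Ivan.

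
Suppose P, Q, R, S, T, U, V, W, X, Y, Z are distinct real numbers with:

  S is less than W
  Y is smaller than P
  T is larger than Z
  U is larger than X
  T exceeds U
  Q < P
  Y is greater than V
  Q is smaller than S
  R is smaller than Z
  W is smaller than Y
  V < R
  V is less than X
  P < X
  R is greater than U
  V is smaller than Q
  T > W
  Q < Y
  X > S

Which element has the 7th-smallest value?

X

Chaining the given pairs: V < Q < S < W < Y < P < X < U < R < Z < T.
Counting 7 from the smallest end gives X.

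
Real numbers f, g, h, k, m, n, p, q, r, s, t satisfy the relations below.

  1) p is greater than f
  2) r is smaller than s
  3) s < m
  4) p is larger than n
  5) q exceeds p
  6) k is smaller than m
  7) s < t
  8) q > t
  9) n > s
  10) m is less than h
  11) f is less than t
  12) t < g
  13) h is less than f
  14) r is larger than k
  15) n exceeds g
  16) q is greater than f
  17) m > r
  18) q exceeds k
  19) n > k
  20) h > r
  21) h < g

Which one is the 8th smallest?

The consecutive relations fix a unique order: k < r < s < m < h < f < t < g < n < p < q.
Counting 8 from the smallest end gives g.

g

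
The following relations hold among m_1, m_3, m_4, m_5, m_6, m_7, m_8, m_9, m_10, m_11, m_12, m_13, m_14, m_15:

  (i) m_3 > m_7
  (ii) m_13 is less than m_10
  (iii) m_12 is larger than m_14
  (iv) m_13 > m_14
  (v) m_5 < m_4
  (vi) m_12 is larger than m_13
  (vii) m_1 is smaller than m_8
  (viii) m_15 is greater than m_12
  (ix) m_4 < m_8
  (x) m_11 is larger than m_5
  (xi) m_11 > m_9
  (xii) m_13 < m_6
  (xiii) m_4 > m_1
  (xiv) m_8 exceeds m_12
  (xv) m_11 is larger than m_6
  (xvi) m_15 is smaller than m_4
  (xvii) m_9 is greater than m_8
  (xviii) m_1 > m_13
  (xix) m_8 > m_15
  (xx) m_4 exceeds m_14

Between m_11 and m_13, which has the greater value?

m_11

m_13 < m_12 and m_12 < m_15 give m_13 < m_15.
With m_15 < m_4: m_13 < m_12 < m_15 < m_4.
Then m_4 < m_8 extends the chain to m_8.
With m_8 < m_9: m_13 < m_12 < m_15 < m_4 < m_8 < m_9.
With m_9 < m_11: m_13 < m_12 < m_15 < m_4 < m_8 < m_9 < m_11.
So m_13 < m_11; m_11 is the larger of the two.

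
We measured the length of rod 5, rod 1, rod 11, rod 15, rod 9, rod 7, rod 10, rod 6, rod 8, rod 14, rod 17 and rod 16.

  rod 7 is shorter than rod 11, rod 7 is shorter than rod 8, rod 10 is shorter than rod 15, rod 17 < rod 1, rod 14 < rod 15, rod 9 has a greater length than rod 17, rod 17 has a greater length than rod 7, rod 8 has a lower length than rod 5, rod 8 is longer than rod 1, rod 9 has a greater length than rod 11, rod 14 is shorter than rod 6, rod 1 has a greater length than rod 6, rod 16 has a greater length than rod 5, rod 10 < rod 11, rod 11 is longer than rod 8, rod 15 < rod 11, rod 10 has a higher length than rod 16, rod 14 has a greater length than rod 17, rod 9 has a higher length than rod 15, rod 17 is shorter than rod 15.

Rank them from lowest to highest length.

Each adjacent pair is fixed by a given relation: rod 7 < rod 17; rod 17 < rod 14; rod 14 < rod 6; rod 6 < rod 1; rod 1 < rod 8; rod 8 < rod 5; rod 5 < rod 16; rod 16 < rod 10; rod 10 < rod 15; rod 15 < rod 11; rod 11 < rod 9. Chaining them end to end gives the full order.

rod 7 < rod 17 < rod 14 < rod 6 < rod 1 < rod 8 < rod 5 < rod 16 < rod 10 < rod 15 < rod 11 < rod 9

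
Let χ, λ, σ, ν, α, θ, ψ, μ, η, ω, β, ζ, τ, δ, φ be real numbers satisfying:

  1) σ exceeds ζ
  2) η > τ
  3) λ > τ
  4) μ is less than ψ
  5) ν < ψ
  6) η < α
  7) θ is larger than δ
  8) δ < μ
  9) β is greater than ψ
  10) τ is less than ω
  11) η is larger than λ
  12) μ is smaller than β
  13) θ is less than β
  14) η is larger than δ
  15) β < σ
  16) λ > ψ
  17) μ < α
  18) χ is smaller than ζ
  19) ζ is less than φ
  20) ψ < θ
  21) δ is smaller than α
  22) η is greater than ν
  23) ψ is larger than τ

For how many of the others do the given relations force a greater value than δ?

8

The elements the relations force above δ are μ, ψ, θ, β, σ, λ, η, α — no chain reaches any other.
That is 8.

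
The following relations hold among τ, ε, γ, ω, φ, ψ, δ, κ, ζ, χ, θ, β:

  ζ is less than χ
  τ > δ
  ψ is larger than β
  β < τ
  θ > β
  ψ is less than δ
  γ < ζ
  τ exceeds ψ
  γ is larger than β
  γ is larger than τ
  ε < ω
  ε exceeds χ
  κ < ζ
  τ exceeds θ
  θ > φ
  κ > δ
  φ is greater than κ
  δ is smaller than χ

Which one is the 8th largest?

Chaining the given pairs: β < ψ < δ < κ < φ < θ < τ < γ < ζ < χ < ε < ω.
The 8th largest is φ.

φ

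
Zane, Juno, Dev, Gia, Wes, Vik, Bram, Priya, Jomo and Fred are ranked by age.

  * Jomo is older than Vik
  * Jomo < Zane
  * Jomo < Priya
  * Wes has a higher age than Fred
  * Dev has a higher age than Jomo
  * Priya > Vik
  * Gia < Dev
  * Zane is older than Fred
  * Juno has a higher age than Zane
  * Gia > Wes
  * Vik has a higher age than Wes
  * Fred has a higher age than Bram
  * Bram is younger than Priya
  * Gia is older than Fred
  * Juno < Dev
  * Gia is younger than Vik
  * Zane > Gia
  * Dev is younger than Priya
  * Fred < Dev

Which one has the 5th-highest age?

Jomo

Chaining the given pairs: Bram < Fred < Wes < Gia < Vik < Jomo < Zane < Juno < Dev < Priya.
Counting 5 from the largest end gives Jomo.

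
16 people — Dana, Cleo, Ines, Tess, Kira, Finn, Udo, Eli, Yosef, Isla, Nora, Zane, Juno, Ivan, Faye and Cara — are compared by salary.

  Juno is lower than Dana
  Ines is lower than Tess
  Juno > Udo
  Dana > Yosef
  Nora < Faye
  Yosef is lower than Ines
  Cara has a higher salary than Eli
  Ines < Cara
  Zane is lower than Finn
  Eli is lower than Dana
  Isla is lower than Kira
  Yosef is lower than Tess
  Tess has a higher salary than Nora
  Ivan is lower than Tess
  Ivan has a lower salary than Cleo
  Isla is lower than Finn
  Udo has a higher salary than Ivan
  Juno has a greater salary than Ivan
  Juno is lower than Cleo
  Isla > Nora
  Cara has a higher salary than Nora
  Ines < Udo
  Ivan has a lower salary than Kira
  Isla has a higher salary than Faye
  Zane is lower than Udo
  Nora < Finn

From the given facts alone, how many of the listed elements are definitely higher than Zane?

Directly above Zane: Udo, Finn.
One step further: Juno (3 so far).
One step further: Dana, Cleo (5 so far).
Nothing else is reachable above Zane; 5 in all.

5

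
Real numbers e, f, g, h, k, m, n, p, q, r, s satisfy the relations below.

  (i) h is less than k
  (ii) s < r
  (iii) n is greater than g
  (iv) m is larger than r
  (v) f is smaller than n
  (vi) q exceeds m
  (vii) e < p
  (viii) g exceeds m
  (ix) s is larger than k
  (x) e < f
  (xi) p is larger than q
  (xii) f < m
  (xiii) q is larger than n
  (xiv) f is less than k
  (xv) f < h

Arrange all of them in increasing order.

e < f < h < k < s < r < m < g < n < q < p

Nothing is placed below e, so it is least; from there e < f; f < h; h < k; k < s; s < r; r < m; m < g; g < n; n < q; q < p, each given directly.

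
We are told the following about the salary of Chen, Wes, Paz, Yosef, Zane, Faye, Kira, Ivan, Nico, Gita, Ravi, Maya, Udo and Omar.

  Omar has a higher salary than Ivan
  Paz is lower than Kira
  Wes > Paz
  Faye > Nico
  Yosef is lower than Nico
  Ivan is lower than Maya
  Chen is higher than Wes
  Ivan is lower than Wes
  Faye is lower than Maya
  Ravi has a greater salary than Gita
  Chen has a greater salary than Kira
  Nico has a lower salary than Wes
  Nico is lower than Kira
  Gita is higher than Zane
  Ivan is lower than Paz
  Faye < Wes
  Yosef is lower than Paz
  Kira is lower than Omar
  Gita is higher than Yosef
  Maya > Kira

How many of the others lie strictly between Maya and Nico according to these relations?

Chaining upward from Nico reaches: Faye, Kira, Wes, Chen, Omar.
Chaining downward from Maya reaches: Yosef, Ivan, Paz, Faye, Kira.
Strictly between Nico and Maya are those in both lists: Faye, Kira — 2 elements.

2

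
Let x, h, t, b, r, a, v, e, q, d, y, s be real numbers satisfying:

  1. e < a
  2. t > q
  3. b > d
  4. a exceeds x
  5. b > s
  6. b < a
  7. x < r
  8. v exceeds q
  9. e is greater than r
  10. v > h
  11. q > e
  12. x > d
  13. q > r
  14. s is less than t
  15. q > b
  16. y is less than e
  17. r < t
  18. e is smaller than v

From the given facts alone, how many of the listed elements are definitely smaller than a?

7

Directly below a: b, x, e.
One step further: d, s, r, y (7 so far).
No other element is forced below a by the given relations, so the count is 7.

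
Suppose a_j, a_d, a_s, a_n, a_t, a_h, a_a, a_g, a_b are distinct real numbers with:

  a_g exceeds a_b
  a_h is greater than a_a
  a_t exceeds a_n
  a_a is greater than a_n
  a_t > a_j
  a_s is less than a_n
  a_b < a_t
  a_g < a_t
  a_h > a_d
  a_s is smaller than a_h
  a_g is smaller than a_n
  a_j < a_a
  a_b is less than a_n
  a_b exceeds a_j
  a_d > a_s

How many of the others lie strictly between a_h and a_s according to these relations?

Chaining upward from a_s reaches: a_n, a_d, a_a, a_t.
Chaining downward from a_h reaches: a_j, a_b, a_g, a_n, a_d, a_a.
Strictly between a_s and a_h are those in both lists: a_n, a_d, a_a — 3 elements.

3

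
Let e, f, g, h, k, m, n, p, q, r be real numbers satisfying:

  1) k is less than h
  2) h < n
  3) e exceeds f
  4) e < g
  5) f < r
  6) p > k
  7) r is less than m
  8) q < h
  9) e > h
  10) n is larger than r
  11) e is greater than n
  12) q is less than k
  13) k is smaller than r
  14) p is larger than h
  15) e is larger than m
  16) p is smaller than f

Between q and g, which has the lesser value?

Link the given pairs in sequence: q < k; k < h; h < p; p < f; f < r; r < n; n < e; e < g.
Chaining these gives q < k < h < p < f < r < n < e < g.
So q < g; q is the smaller of the two.

q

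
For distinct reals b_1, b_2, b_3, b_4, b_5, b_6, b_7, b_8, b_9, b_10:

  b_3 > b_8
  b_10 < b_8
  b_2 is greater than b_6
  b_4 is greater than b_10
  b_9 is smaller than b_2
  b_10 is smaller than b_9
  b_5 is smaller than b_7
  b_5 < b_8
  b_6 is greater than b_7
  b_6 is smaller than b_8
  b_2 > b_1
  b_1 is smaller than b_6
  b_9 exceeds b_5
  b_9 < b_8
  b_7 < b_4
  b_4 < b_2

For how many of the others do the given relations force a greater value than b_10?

The elements the relations force above b_10 are b_9, b_4, b_8, b_3, b_2 — no chain reaches any other.
That is 5.

5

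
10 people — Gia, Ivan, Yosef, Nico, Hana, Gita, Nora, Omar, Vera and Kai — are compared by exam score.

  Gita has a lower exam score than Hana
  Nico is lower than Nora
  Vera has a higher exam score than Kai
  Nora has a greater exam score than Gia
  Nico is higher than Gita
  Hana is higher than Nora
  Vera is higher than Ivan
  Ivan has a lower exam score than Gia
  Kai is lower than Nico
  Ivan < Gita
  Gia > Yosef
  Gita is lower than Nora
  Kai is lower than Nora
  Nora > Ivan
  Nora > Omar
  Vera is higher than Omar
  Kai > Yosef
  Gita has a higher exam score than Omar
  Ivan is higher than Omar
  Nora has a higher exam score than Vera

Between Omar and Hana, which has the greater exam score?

Hana

The relevant relations are Omar < Ivan; Ivan < Gita; Gita < Nico; Nico < Nora; Nora < Hana.
Chaining these gives Omar < Ivan < Gita < Nico < Nora < Hana.
So Omar < Hana; Hana is the higher of the two.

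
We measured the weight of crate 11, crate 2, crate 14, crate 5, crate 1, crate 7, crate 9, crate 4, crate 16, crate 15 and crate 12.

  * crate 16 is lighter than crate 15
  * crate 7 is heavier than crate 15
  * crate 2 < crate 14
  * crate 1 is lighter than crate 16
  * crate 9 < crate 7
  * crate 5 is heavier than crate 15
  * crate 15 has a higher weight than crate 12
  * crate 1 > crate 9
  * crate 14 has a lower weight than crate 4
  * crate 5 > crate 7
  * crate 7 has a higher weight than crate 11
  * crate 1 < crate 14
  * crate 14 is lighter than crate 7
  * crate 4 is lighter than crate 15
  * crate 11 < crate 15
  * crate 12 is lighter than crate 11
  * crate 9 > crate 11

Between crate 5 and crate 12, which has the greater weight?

crate 5

crate 12 < crate 11 and crate 11 < crate 9 give crate 12 < crate 9.
With crate 9 < crate 1: crate 12 < crate 11 < crate 9 < crate 1.
With crate 1 < crate 14: crate 12 < crate 11 < crate 9 < crate 1 < crate 14.
Then crate 14 < crate 4 extends the chain to crate 4.
With crate 4 < crate 15: crate 12 < crate 11 < crate 9 < crate 1 < crate 14 < crate 4 < crate 15.
With crate 15 < crate 7: crate 12 < crate 11 < crate 9 < crate 1 < crate 14 < crate 4 < crate 15 < crate 7.
Then crate 7 < crate 5 extends the chain to crate 5.
So crate 12 < crate 5; crate 5 is the heavier of the two.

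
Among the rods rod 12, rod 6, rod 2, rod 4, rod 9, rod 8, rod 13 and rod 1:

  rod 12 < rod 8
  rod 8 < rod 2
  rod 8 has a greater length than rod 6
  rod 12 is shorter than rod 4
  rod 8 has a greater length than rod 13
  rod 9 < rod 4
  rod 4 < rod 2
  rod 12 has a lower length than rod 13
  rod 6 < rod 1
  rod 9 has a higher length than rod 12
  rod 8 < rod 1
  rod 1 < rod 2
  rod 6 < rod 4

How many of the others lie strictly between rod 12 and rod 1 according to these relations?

The relations place rod 12 below rod 1. An element lies strictly between them when it is forced above rod 12 and also forced below rod 1.
Above rod 12: {rod 13, rod 9, rod 8, rod 4, rod 2}. Below rod 1: {rod 6, rod 13, rod 8}.
Intersection: {rod 13, rod 8} — 2.

2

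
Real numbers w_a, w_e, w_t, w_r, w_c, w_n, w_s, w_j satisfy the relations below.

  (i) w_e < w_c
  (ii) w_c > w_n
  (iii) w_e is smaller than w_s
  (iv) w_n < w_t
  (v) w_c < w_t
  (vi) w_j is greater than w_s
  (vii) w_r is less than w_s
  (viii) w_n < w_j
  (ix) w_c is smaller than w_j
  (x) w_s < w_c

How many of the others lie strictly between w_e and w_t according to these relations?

Chaining upward from w_e reaches: w_s, w_c, w_j.
Chaining downward from w_t reaches: w_r, w_n, w_s, w_c.
Strictly between w_e and w_t are those in both lists: w_s, w_c — 2 elements.

2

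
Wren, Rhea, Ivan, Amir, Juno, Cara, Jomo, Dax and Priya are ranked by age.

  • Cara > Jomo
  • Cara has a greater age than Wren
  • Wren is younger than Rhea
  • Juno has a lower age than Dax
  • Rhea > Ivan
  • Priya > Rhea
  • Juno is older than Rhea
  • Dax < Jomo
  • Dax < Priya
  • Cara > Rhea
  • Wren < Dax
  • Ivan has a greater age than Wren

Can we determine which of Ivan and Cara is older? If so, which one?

Cara

The relevant relations are Ivan < Rhea; Rhea < Juno; Juno < Dax; Dax < Jomo; Jomo < Cara.
Chaining these gives Ivan < Rhea < Juno < Dax < Jomo < Cara.
So Cara is older.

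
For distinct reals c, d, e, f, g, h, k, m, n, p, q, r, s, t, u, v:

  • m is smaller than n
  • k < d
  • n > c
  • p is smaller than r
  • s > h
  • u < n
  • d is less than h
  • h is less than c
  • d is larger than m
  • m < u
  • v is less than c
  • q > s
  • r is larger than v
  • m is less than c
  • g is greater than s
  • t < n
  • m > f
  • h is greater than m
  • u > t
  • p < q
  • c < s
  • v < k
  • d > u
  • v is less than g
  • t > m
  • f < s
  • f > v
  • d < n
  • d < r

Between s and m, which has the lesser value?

m

m < t and t < u give m < u.
Then u < d extends the chain to d.
With d < h: m < t < u < d < h.
Then h < c extends the chain to c.
With c < s: m < t < u < d < h < c < s.
So m < s; m is the smaller of the two.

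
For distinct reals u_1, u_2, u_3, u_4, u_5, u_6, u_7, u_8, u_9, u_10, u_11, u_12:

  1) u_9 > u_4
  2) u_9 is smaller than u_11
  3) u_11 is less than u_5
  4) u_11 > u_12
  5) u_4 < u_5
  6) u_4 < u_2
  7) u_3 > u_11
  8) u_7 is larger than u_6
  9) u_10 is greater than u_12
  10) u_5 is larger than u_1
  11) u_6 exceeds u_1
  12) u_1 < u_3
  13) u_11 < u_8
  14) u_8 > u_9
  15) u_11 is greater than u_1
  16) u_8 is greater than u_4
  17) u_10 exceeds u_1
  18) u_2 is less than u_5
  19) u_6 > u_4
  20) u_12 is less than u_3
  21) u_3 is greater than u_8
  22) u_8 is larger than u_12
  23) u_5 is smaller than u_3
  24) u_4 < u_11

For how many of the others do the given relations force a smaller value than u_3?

8

From u_3 the given relations immediately reach u_12, u_1, u_11, u_5, u_8.
From those, u_4, u_9, u_2 — 8 in total.
No other element is forced below u_3 by the given relations, so the count is 8.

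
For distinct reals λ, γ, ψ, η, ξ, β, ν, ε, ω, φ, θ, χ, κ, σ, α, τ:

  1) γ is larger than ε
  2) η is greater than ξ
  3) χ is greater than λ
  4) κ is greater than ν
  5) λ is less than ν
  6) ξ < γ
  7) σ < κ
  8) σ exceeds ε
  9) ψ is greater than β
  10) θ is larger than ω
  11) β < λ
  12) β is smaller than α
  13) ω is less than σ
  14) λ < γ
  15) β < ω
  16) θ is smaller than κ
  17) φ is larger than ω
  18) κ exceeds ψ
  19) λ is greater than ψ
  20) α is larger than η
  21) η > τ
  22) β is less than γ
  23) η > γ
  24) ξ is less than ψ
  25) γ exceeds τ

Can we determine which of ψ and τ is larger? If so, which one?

undetermined

Following every chain through ψ: above ψ we get λ, γ, ν, χ, η, κ, α; below ψ we get β, ξ.
τ is not reached, and no chain runs the other way from τ to ψ.
So the given relations leave the order of ψ and τ undetermined.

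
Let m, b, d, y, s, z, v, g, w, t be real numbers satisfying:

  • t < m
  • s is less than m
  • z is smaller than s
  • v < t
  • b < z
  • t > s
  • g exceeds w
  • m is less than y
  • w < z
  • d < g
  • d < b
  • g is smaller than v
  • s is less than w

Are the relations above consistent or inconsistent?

inconsistent

We have w < z stated directly, yet also z < s < w by chaining the others — so z < w. Contradiction.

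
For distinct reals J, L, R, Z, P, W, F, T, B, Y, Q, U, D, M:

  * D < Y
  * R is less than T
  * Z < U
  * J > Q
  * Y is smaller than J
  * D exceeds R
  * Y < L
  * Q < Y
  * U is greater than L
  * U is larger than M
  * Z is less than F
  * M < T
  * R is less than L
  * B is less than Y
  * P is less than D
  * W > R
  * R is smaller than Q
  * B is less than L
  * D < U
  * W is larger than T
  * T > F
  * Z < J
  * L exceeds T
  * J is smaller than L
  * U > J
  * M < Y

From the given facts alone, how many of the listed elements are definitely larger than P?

5

Directly above P: D.
One step further: Y, U (3 so far).
One step further: J, L (5 so far).
No other element is forced above P by the given relations, so the count is 5.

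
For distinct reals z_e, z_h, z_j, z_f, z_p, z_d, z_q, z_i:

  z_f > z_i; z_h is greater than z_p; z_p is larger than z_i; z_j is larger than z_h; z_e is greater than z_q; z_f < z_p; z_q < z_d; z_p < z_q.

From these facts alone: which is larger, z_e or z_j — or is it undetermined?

Following every chain through z_e: below z_e we get z_i, z_f, z_p, z_q.
z_j is not reached, and no chain runs the other way from z_j to z_e.
So the given relations leave the order of z_e and z_j undetermined.

undetermined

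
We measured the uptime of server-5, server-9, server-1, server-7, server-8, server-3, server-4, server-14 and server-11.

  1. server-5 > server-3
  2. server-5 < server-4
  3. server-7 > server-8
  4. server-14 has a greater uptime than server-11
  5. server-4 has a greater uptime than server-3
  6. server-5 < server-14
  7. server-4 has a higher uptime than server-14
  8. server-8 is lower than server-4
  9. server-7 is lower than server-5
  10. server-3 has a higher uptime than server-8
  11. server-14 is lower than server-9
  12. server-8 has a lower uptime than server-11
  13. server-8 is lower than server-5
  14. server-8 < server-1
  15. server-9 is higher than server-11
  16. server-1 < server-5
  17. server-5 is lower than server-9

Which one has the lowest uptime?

server-3 is not least since server-8 < server-3; server-7 is not least since server-8 < server-7; server-1 is not least since server-8 < server-1; server-11 is not least since server-8 < server-11; server-5 is not least since server-3 < server-5; server-14 is not least since server-11 < server-14; server-4 is not least since server-8 < server-4; server-9 is not least since server-5 < server-9.
Only server-8 has nothing below it, so server-8 is the lowest uptime.

server-8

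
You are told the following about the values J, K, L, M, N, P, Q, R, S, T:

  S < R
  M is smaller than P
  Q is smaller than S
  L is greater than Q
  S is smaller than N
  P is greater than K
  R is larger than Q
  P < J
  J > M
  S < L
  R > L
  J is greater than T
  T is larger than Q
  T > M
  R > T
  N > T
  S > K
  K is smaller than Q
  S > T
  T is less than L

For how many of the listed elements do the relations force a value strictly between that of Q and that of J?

1

Chaining upward from Q reaches: T, S, L, N, R.
Chaining downward from J reaches: M, K, T, P.
Strictly between Q and J are those in both lists: T — 1 element.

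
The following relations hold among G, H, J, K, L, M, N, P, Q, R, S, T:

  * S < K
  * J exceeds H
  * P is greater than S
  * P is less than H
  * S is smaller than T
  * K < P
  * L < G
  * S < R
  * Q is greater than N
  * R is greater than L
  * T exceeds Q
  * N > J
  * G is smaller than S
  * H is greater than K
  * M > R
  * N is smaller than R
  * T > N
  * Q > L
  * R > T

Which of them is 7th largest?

H

The consecutive relations fix a unique order: L < G < S < K < P < H < J < N < Q < T < R < M.
Counting 7 from the largest end gives H.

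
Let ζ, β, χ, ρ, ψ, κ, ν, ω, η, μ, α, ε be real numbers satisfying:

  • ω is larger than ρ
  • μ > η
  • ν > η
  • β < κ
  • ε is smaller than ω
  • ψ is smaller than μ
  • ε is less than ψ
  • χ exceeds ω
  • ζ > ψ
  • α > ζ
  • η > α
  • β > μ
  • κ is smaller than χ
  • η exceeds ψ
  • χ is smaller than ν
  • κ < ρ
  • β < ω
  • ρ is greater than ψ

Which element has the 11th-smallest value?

χ

Chaining the given pairs: ε < ψ < ζ < α < η < μ < β < κ < ρ < ω < χ < ν.
Counting 11 from the smallest end gives χ.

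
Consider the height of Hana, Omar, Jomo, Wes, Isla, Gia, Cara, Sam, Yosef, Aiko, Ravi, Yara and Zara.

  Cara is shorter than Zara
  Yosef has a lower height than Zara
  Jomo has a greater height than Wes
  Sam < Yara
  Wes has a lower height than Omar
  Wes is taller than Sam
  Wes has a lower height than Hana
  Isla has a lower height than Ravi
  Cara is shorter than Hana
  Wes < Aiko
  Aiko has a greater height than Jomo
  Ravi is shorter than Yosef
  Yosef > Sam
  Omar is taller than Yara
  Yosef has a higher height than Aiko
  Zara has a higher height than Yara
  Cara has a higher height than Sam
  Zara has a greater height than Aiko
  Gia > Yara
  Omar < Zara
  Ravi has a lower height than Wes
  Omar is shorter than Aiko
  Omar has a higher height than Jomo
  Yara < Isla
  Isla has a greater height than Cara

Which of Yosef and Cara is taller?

Chaining the given relations: Cara < Isla < Ravi < Wes < Jomo < Omar < Aiko < Yosef.
So Cara < Yosef; Yosef is the taller of the two.

Yosef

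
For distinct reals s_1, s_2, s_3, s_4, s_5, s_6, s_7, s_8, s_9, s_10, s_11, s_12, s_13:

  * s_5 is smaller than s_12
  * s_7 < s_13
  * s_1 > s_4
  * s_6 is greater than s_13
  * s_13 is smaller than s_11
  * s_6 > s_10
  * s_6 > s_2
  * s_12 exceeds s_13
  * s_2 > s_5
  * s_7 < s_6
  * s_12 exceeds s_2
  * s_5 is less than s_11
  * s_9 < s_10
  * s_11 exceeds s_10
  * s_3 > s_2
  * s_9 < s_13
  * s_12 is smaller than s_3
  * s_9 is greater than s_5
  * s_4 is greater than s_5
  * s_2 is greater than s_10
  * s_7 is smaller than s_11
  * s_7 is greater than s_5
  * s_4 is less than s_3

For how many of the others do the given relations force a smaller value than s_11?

5

The elements the relations force below s_11 are s_5, s_9, s_7, s_13, s_10 — no chain reaches any other.
That is 5.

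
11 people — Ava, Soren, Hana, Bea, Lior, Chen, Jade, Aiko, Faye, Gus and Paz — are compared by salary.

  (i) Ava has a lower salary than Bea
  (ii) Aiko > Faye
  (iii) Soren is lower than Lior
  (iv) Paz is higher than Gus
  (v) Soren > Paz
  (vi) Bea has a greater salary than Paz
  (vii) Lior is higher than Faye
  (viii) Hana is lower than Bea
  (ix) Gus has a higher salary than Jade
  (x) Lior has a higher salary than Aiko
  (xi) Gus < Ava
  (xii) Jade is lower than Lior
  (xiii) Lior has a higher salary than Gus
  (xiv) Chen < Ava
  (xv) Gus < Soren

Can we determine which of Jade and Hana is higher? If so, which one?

Following every chain through Jade: above Jade we get Gus, Ava, Paz, Soren, Lior, Bea.
Hana is not reached, and no chain runs the other way from Hana to Jade.
So the given relations leave the order of Jade and Hana undetermined.

undetermined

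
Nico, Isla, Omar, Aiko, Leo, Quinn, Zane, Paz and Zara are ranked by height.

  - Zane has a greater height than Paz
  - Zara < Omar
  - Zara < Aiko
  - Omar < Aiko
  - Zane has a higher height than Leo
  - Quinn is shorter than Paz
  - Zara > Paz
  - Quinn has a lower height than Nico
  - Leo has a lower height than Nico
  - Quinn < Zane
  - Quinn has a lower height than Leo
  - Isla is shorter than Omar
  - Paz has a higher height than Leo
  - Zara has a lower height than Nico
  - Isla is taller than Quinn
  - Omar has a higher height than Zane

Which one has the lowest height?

Quinn

Chaining upward from Quinn: directly above it, Isla, Leo, Paz, Zane, Nico; then Zara, Omar; then Aiko.
That covers every other element, and nothing is given below Quinn, so Quinn is the lowest height.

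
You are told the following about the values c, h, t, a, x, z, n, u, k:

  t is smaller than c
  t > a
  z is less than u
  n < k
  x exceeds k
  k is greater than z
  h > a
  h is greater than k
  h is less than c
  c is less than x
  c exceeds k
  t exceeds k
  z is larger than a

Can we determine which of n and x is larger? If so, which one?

Link the given pairs in sequence: n < k; k < h; h < c; c < x.
Together: n < k < h < c < x.
So x is larger.

x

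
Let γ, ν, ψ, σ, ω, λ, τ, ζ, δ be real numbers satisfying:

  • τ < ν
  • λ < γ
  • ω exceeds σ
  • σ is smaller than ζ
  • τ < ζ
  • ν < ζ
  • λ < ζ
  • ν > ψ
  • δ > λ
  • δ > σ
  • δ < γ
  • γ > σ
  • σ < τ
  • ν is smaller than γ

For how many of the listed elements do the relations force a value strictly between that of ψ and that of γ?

1

Chaining upward from ψ reaches: ν, ζ.
Chaining downward from γ reaches: σ, τ, ν, λ, δ.
Strictly between ψ and γ are those in both lists: ν — 1 element.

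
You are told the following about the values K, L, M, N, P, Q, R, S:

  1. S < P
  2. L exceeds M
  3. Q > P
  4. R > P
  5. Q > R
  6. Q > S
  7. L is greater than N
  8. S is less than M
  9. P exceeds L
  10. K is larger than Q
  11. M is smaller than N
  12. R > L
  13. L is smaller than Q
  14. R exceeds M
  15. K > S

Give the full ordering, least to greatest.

Nothing is placed below S, so it is least; from there S < M; M < N; N < L; L < P; P < R; R < Q; Q < K, each given directly.

S < M < N < L < P < R < Q < K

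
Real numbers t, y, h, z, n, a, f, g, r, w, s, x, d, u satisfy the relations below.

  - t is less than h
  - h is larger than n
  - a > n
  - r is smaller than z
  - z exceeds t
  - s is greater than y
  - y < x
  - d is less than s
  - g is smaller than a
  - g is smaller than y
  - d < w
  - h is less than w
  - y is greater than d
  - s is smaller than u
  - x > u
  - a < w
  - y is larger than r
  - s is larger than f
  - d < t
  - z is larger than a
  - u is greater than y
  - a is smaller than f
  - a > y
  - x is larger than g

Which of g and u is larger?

Link the given pairs in sequence: g < y; y < a; a < f; f < s; s < u.
Together: g < y < a < f < s < u.
So g < u; u is the larger of the two.

u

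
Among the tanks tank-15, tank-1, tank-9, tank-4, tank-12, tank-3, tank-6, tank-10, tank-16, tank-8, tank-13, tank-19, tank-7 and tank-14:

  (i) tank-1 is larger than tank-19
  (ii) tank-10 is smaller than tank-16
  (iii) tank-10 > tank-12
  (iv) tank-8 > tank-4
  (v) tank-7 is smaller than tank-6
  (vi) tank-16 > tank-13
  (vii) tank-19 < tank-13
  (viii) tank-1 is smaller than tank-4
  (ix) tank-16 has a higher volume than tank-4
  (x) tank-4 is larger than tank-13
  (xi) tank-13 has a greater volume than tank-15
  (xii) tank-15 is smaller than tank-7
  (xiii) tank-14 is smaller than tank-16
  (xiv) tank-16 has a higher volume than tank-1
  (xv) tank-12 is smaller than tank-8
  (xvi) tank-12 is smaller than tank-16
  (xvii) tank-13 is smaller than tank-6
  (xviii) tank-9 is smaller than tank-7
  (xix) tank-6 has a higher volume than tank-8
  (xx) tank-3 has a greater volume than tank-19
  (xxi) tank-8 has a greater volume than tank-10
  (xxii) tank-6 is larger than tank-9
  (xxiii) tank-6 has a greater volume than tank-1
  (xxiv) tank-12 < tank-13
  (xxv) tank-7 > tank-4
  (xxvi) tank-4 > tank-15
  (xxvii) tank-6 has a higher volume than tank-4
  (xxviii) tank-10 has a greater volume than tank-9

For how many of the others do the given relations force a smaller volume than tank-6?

10

Directly below tank-6: tank-9, tank-13, tank-1, tank-4, tank-7, tank-8.
One step further: tank-19, tank-12, tank-15, tank-10 (10 so far).
No other element is forced below tank-6 by the given relations, so the count is 10.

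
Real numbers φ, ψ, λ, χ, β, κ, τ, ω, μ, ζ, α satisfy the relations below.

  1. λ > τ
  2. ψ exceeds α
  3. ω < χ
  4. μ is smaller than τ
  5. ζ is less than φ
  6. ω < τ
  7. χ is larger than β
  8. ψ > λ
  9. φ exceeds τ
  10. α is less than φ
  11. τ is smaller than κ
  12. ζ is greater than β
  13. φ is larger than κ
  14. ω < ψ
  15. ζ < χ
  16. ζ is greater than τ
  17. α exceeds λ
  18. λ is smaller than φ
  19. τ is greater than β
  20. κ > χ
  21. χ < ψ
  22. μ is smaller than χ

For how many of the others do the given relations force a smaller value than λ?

4

The elements the relations force below λ are β, μ, ω, τ — no chain reaches any other.
That is 4.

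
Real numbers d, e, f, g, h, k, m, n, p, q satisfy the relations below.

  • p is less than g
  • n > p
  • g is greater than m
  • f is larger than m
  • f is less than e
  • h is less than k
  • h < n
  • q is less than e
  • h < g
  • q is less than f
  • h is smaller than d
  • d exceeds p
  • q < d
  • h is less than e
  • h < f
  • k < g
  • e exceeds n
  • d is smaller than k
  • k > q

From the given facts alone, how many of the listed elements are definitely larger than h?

Directly above h: d, k, g, f, n, e.
No other element is forced above h by the given relations, so the count is 6.

6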